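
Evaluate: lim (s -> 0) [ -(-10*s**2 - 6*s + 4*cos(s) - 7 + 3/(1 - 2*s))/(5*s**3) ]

-24/5

Substitution gives 0/0; apply L'Hôpital's rule 3 times.
After differentiating numerator and denominator 3 times the quotient is (4*sin(s) + 144/(2*s - 1)^4)/(-30); at s = 0 this is -24/5.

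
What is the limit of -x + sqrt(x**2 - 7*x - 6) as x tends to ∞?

An ∞ − ∞ form. Rationalising with the conjugate, the difference becomes (-7x - 6) / (√(x^2 - 7*x - 6) + x).
For large x the denominator behaves like 2·x, so the quotient tends to -7/2 = -7/2.

-7/2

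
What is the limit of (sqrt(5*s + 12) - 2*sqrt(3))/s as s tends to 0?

A 0/0 form; rationalise with √(12 + 5s) + √12. This collapses the numerator to 5s, leaving 5/(√(12 + 5s) + √12) → 5/(2√12) = 5*√(3)/12.

5*√(3)/12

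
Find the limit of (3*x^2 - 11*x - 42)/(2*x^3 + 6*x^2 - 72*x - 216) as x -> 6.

Direct substitution gives 0/0, so factor. Both numerator and denominator have (x - 6) as a factor.
After cancelling, the expression reduces to (3*x + 7)/(2*x^2 + 18*x + 36).
Substituting x = 6 gives 25/216.

25/216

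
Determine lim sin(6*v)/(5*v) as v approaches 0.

6/5

Substitution gives 0/0.
Write it as (6/5)·sin(6v)/(6v); since sin(u)/u → 1, the limit is 6/5.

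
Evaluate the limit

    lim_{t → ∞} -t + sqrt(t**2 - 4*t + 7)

-2

An ∞ − ∞ form. Rationalising with the conjugate, the difference becomes (-4t + 7) / (√(t^2 - 4*t + 7) + t).
For large t the denominator behaves like 2·t, so the quotient tends to -4/2 = -2.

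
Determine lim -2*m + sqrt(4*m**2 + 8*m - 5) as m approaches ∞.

An ∞ − ∞ form. Rationalising with the conjugate, the difference becomes (8m - 5) / (√(4*m^2 + 8*m - 5) + 2m).
For large m the denominator behaves like 2·2m, so the quotient tends to 8/4 = 2.

2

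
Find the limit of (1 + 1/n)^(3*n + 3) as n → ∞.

Write it as [(1 + 1/n)^n]^(3) · (1 + 1/n)^(3). The bracketed term tends to e^(1) and the second factor to 1, so the limit is e^(3).

e^(3)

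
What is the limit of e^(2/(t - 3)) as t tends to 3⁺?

As t → 3⁺, 2/(t - 3) → +∞, so e^(2/(t - 3)) → ∞.

∞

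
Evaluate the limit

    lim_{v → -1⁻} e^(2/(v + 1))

As v → -1⁻, 2/(v + 1) → −∞, so e^(2/(v + 1)) → 0.

0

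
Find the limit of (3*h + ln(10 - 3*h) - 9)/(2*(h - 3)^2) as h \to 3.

Direct substitution gives 0/0.
Apply L'Hôpital: lim (3 - 3/(10 - 3*h))/(4*h - 12), still 0/0.
After 2 applications of L'Hôpital's rule the quotient is (-9/(10 - 3*h)^2)/(4); substituting h = 3 gives -9/4.

-9/4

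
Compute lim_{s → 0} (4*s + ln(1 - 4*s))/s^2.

-8

Direct substitution gives 0/0.
Apply L'Hôpital: lim (4 - 4/(1 - 4*s))/(2*s), still 0/0.
After 2 applications of L'Hôpital's rule the quotient is (-16/(1 - 4*s)^2)/(2); substituting s = 0 gives -8.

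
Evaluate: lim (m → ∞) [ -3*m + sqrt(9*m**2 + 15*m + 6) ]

5/2

An ∞ − ∞ form. Rationalising with the conjugate, the difference becomes (15m + 6) / (√(9*m^2 + 15*m + 6) + 3m).
For large m the denominator behaves like 2·3m, so the quotient tends to 15/6 = 5/2.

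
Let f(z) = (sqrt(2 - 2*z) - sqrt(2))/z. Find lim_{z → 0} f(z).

A 0/0 form; rationalise with √(2 - 2z) + √2. This collapses the numerator to -2z, leaving -2/(√(2 - 2z) + √2) → -2/(2√2) = -√(2)/2.

-√(2)/2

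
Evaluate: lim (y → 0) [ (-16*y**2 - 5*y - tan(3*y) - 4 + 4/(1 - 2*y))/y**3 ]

Substitution gives 0/0 (the numerator vanishes to order 3).
Expand each term to order y^3: the coefficient of y^3 in −tan(3y) is -9 and in 4·1/(1 - 2y) is 32.
Lower-order terms cancel with the polynomial part, so the numerator is (23)·y^3 + o(y^3), and the limit is (23)/(1) = 23.

23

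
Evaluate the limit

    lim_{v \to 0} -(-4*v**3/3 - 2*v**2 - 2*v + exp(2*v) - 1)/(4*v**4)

-1/6

Direct substitution gives 0/0.
Apply L'Hôpital: lim (-4*v^2 - 4*v + 2*e^(2*v) - 2)/(-16*v^3), still 0/0.
Apply L'Hôpital: lim (-8*v + 4*e^(2*v) - 4)/(-48*v^2), still 0/0.
Apply L'Hôpital: lim (8*e^(2*v) - 8)/(-96*v), still 0/0.
After 4 applications of L'Hôpital's rule the quotient is (16*e^(2*v))/(-96); substituting v = 0 gives -1/6.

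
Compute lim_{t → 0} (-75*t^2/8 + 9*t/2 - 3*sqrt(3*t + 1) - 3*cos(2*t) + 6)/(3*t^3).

Substitution gives 0/0; apply L'Hôpital's rule 3 times.
After differentiating numerator and denominator 3 times the quotient is (-24*sin(2*t) - 243/(8*(3*t + 1)^(5/2)))/(18); at t = 0 this is -27/16.

-27/16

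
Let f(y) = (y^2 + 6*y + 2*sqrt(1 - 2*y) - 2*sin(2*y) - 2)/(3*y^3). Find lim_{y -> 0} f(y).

Substitution gives 0/0; apply L'Hôpital's rule 3 times.
After differentiating numerator and denominator 3 times the quotient is (16*cos(2*y) - 6/(1 - 2*y)^(5/2))/(18); at y = 0 this is 5/9.

5/9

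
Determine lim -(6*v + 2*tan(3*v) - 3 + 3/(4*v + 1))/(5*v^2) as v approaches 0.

-48/5

Substitution gives 0/0; apply L'Hôpital's rule 2 times.
After differentiating numerator and denominator 2 times the quotient is (36*tan(3*v)/cos(3*v)^2 + 96/(4*v + 1)^3)/(-10); at v = 0 this is -48/5.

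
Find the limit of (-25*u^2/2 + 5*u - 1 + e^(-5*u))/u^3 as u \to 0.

-125/6

Direct substitution gives 0/0.
Apply L'Hôpital: lim (-25*u + 5 - 5*e^(-5*u))/(3*u^2), still 0/0.
Apply L'Hôpital: lim (-25 + 25*e^(-5*u))/(6*u), still 0/0.
After 3 applications of L'Hôpital's rule the quotient is (-125*e^(-5*u))/(6); substituting u = 0 gives -125/6.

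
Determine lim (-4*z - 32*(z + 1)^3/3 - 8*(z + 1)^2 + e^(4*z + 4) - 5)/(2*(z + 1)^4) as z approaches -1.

Direct substitution gives 0/0.
Apply L'Hôpital: lim (-16*z - 32*(z + 1)^2 + 4*e^(4*z + 4) - 20)/(8*(z + 1)^3), still 0/0.
Apply L'Hôpital: lim (-64*z + 16*e^(4*z + 4) - 80)/(24*(z + 1)^2), still 0/0.
Apply L'Hôpital: lim (64*e^(4*z + 4) - 64)/(48*z + 48), still 0/0.
After 4 applications of L'Hôpital's rule the quotient is (256*e^(4*z + 4))/(48); substituting z = -1 gives 16/3.

16/3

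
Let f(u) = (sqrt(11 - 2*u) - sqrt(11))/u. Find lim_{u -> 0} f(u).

-√(11)/11

Substitution gives 0/0. Multiply numerator and denominator by the conjugate √(11 - 2u) + √11.
The numerator becomes (11 - 2u) − 11 = -2u, so the expression simplifies to -2/(√(11 - 2u) + √11).
Letting u → 0 gives -2/(2√11) = -√(11)/11.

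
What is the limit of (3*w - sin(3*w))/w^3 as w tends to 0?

Direct substitution gives 0/0.
Apply L'Hôpital: lim (3 - 3*cos(3*w))/(3*w^2), still 0/0.
Apply L'Hôpital: lim (9*sin(3*w))/(6*w), still 0/0.
After 3 applications of L'Hôpital's rule the quotient is (27*cos(3*w))/(6); substituting w = 0 gives 9/2.

9/2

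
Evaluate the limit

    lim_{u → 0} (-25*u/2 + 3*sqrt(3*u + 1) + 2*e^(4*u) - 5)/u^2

Substitution gives 0/0 (the numerator vanishes to order 2).
Expand each term to order u^2: the coefficient of u^2 in 2·e^(4u) is 16 and in 3·√(1 + 3u) is -27/8.
Lower-order terms cancel with the polynomial part, so the numerator is (101/8)·u^2 + o(u^2), and the limit is (101/8)/(1) = 101/8.

101/8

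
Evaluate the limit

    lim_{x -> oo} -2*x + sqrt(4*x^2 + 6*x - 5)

An ∞ − ∞ form. Rationalising with the conjugate, the difference becomes (6x - 5) / (√(4*x^2 + 6*x - 5) + 2x).
For large x the denominator behaves like 2·2x, so the quotient tends to 6/4 = 3/2.

3/2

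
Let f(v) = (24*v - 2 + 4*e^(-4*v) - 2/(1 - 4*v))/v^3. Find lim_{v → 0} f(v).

Substitution gives 0/0; apply L'Hôpital's rule 3 times.
After differentiating numerator and denominator 3 times the quotient is (-256*e^(-4*v) - 768/(4*v - 1)^4)/(6); at v = 0 this is -512/3.

-512/3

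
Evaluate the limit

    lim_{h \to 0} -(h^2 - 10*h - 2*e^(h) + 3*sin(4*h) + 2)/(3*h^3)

Substitution gives 0/0 (the numerator vanishes to order 3).
Expand each term to order h^3: the coefficient of h^3 in 3·sin(4h) is -32 and in -2·e^(h) is -1/3.
Lower-order terms cancel with the polynomial part, so the numerator is (-97/3)·h^3 + o(h^3), and the limit is (-97/3)/(-3) = 97/9.

97/9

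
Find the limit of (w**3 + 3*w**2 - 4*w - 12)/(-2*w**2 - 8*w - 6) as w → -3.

5/4

Direct substitution gives 0/0, so factor. Both numerator and denominator have (w + 3) as a factor.
After cancelling, the expression reduces to (w^2 - 4)/(-2*w - 2).
Substituting w = -3 gives 5/4.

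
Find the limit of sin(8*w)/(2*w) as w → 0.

4

Substitution gives 0/0.
Write it as (8/2)·sin(8w)/(8w); since sin(u)/u → 1, the limit is 4.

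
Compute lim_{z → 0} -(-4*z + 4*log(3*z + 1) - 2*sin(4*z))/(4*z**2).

Substitution gives 0/0 (the numerator vanishes to order 2).
Expand each term to order z^2: the coefficient of z^2 in 4·ln(1 + 3z) is -18 and in -2·sin(4z) is 0.
Lower-order terms cancel with the polynomial part, so the numerator is (-18)·z^2 + o(z^2), and the limit is (-18)/(-4) = 9/2.

9/2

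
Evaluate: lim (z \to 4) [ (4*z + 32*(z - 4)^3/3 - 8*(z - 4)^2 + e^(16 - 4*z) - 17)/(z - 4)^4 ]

32/3

Direct substitution gives 0/0.
Apply L'Hôpital: lim (-16*z + 32*(z - 4)^2 - 4*e^(16 - 4*z) + 68)/(4*(z - 4)^3), still 0/0.
Apply L'Hôpital: lim (64*z + 16*e^(16 - 4*z) - 272)/(12*(z - 4)^2), still 0/0.
Apply L'Hôpital: lim (64 - 64*e^(16 - 4*z))/(24*z - 96), still 0/0.
After 4 applications of L'Hôpital's rule the quotient is (256*e^(16 - 4*z))/(24); substituting z = 4 gives 32/3.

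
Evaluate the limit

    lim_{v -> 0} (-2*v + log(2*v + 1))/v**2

Direct substitution gives 0/0.
Apply L'Hôpital: lim (-2 + 2/(2*v + 1))/(2*v), still 0/0.
After 2 applications of L'Hôpital's rule the quotient is (-4/(2*v + 1)^2)/(2); substituting v = 0 gives -2.

-2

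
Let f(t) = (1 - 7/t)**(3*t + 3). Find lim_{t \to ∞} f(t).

Write it as [(1 - 7/t)^t]^(3) · (1 - 7/t)^(3). The bracketed term tends to e^(-7) and the second factor to 1, so the limit is e^(-21).

e^(-21)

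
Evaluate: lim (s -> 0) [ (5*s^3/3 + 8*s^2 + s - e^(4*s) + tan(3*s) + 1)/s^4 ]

-32/3

Substitution gives 0/0 (the numerator vanishes to order 4).
Expand each term to order s^4: the coefficient of s^4 in −e^(4s) is -32/3 and in tan(3s) is 0.
Lower-order terms cancel with the polynomial part, so the numerator is (-32/3)·s^4 + o(s^4), and the limit is (-32/3)/(1) = -32/3.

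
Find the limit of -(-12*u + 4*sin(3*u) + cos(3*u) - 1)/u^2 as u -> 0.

Substitution gives 0/0; apply L'Hôpital's rule 2 times.
After differentiating numerator and denominator 2 times the quotient is (-36*sin(3*u) - 9*cos(3*u))/(-2); at u = 0 this is 9/2.

9/2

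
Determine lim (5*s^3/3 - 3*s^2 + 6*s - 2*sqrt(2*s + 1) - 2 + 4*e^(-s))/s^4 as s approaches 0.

17/12

Substitution gives 0/0 (the numerator vanishes to order 4).
Expand each term to order s^4: the coefficient of s^4 in -2·√(1 + 2s) is 5/4 and in 4·e^(-s) is 1/6.
Lower-order terms cancel with the polynomial part, so the numerator is (17/12)·s^4 + o(s^4), and the limit is (17/12)/(1) = 17/12.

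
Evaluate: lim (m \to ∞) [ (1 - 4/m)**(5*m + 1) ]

Write it as [(1 - 4/m)^m]^(5) · (1 - 4/m)^(1). The bracketed term tends to e^(-4) and the second factor to 1, so the limit is e^(-20).

e^(-20)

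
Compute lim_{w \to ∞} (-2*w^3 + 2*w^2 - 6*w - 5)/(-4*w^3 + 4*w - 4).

Numerator and denominator both have degree 3.
Dividing every term by w^3, all lower-order terms vanish and the limit is the ratio of leading coefficients, -2/(-4) = 1/2.

1/2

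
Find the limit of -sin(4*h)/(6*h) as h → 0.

Substitution gives 0/0.
Write it as (4/(-6))·sin(4h)/(4h); since sin(u)/u → 1, the limit is -2/3.

-2/3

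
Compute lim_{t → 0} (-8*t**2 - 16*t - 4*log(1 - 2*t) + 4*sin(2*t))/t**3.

Substitution gives 0/0; apply L'Hôpital's rule 3 times.
After differentiating numerator and denominator 3 times the quotient is (-32*cos(2*t) - 64/(2*t - 1)^3)/(6); at t = 0 this is 16/3.

16/3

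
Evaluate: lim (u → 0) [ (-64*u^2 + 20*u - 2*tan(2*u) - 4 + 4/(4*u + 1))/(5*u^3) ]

-784/15

Substitution gives 0/0 (the numerator vanishes to order 3).
Expand each term to order u^3: the coefficient of u^3 in 4·1/(1 + 4u) is -256 and in -2·tan(2u) is -16/3.
Lower-order terms cancel with the polynomial part, so the numerator is (-784/3)·u^3 + o(u^3), and the limit is (-784/3)/(5) = -784/15.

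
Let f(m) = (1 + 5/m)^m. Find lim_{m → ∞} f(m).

e^(5)

Write it as [(1 + 5/m)^m]^(1) · (1 + 5/m)^(0). The bracketed term tends to e^(5) and the second factor to 1, so the limit is e^(5).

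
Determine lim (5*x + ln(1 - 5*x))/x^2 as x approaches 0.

Direct substitution gives 0/0.
Apply L'Hôpital: lim (5 - 5/(1 - 5*x))/(2*x), still 0/0.
After 2 applications of L'Hôpital's rule the quotient is (-25/(1 - 5*x)^2)/(2); substituting x = 0 gives -25/2.

-25/2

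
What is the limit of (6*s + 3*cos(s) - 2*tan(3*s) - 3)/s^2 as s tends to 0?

-3/2

Substitution gives 0/0; apply L'Hôpital's rule 2 times.
After differentiating numerator and denominator 2 times the quotient is (-36*sin(3*s)/cos(3*s)^3 - 3*cos(s))/(2); at s = 0 this is -3/2.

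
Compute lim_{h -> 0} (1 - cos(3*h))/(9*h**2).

1/2

Substitution gives 0/0.
Use (1 − cos u)/u² → 1/2 with u = 3h: the limit is 3²/(2·9) = 1/2.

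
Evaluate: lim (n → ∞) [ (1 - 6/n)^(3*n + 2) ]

Let L be the limit and take ln: ln L = lim (3n + 2)·ln(1 - 6/n) = lim (3n + 2)·(-6/n + O(1/n²)) = -18.
Hence L = e^(-18).

e^(-18)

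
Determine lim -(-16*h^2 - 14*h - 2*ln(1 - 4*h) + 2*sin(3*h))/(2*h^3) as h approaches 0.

Substitution gives 0/0; apply L'Hôpital's rule 3 times.
After differentiating numerator and denominator 3 times the quotient is (-54*cos(3*h) - 256/(4*h - 1)^3)/(-12); at h = 0 this is -101/6.

-101/6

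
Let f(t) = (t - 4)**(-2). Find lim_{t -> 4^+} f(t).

∞

As t → 4⁺, (t - 4) → 0⁺, so (t - 4)^2 → 0⁺ and 1/(t - 4)^2 → ∞.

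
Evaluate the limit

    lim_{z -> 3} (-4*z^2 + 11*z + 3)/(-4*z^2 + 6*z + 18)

13/18

At z = 3 both the top and bottom vanish — a removable singularity. Factoring out (z - 3) from each leaves (-4*z - 1)/(-4*z - 6), which at z = 3 equals 13/18.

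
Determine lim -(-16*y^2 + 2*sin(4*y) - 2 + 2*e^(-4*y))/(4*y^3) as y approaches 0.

32/3

Substitution gives 0/0 (the numerator vanishes to order 3).
Expand each term to order y^3: the coefficient of y^3 in 2·sin(4y) is -64/3 and in 2·e^(-4y) is -64/3.
Lower-order terms cancel with the polynomial part, so the numerator is (-128/3)·y^3 + o(y^3), and the limit is (-128/3)/(-4) = 32/3.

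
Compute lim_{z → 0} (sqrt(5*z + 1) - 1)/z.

Substitution gives 0/0. Multiply numerator and denominator by the conjugate √(1 + 5z) + √1.
The numerator becomes (1 + 5z) − 1 = 5z, so the expression simplifies to 5/(√(1 + 5z) + √1).
Letting z → 0 gives 5/(2√1) = 5/2.

5/2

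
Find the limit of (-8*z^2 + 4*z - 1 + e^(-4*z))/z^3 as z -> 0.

Direct substitution gives 0/0.
Apply L'Hôpital: lim (-16*z + 4 - 4*e^(-4*z))/(3*z^2), still 0/0.
Apply L'Hôpital: lim (-16 + 16*e^(-4*z))/(6*z), still 0/0.
After 3 applications of L'Hôpital's rule the quotient is (-64*e^(-4*z))/(6); substituting z = 0 gives -32/3.

-32/3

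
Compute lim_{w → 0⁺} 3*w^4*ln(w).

0

This is a 0·(−∞) form. Rewrite as 3·ln(w) / w^(−4) and apply L'Hôpital:
the derivative quotient is 3·(1/w) / (−4·w^(−5)) = (-3/4)·w^4 → 0.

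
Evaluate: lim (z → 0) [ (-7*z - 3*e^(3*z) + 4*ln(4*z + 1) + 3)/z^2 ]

-91/2

Substitution gives 0/0; apply L'Hôpital's rule 2 times.
After differentiating numerator and denominator 2 times the quotient is (-27*e^(3*z) - 64/(4*z + 1)^2)/(2); at z = 0 this is -91/2.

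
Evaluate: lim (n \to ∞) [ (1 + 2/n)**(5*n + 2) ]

Write it as [(1 + 2/n)^n]^(5) · (1 + 2/n)^(2). The bracketed term tends to e^(2) and the second factor to 1, so the limit is e^(10).

e^(10)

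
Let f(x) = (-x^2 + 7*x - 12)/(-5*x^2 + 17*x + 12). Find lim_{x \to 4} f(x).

1/23

At x = 4 both the top and bottom vanish — a removable singularity. Factoring out (x - 4) from each leaves (3 - x)/(-5*x - 3), which at x = 4 equals 1/23.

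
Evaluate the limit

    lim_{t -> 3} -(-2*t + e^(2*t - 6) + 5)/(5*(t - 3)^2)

Direct substitution gives 0/0.
Apply L'Hôpital: lim (2*e^(2*t - 6) - 2)/(30 - 10*t), still 0/0.
After 2 applications of L'Hôpital's rule the quotient is (4*e^(2*t - 6))/(-10); substituting t = 3 gives -2/5.

-2/5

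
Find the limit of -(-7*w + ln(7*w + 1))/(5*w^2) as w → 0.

Direct substitution gives 0/0.
Apply L'Hôpital: lim (-7 + 7/(7*w + 1))/(-10*w), still 0/0.
After 2 applications of L'Hôpital's rule the quotient is (-49/(7*w + 1)^2)/(-10); substituting w = 0 gives 49/10.

49/10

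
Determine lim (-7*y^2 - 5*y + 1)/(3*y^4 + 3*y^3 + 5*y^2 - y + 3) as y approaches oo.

0

The denominator has degree 4 and the numerator degree 2. Dividing numerator and denominator by y^4 sends every term to 0 except the leading denominator term, so the limit is 0.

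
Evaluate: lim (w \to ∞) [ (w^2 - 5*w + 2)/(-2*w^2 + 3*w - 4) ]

-1/2

Numerator and denominator both have degree 2.
Dividing every term by w^2, all lower-order terms vanish and the limit is the ratio of leading coefficients, 1/(-2) = -1/2.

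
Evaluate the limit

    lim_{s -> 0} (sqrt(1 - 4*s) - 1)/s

A 0/0 form; rationalise with √(1 - 4s) + √1. This collapses the numerator to -4s, leaving -4/(√(1 - 4s) + √1) → -4/(2√1) = -2.

-2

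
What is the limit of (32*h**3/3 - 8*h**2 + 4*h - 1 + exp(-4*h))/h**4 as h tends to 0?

Direct substitution gives 0/0.
Apply L'Hôpital: lim (32*h^2 - 16*h + 4 - 4*e^(-4*h))/(4*h^3), still 0/0.
Apply L'Hôpital: lim (64*h - 16 + 16*e^(-4*h))/(12*h^2), still 0/0.
Apply L'Hôpital: lim (64 - 64*e^(-4*h))/(24*h), still 0/0.
After 4 applications of L'Hôpital's rule the quotient is (256*e^(-4*h))/(24); substituting h = 0 gives 32/3.

32/3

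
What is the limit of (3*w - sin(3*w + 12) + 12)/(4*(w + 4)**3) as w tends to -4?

9/8

Direct substitution gives 0/0.
Apply L'Hôpital: lim (3 - 3*cos(3*w + 12))/(12*(w + 4)^2), still 0/0.
Apply L'Hôpital: lim (9*sin(3*w + 12))/(24*w + 96), still 0/0.
After 3 applications of L'Hôpital's rule the quotient is (27*cos(3*w + 12))/(24); substituting w = -4 gives 9/8.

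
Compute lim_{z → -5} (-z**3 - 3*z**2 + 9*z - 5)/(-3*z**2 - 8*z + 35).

-18/11

Direct substitution gives 0/0, so factor. Both numerator and denominator have (z + 5) as a factor.
After cancelling, the expression reduces to (-z^2 + 2*z - 1)/(7 - 3*z).
Substituting z = -5 gives -18/11.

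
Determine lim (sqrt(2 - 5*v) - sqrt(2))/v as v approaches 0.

-5*√(2)/4

Substitution gives 0/0. Multiply numerator and denominator by the conjugate √(2 - 5v) + √2.
The numerator becomes (2 - 5v) − 2 = -5v, so the expression simplifies to -5/(√(2 - 5v) + √2).
Letting v → 0 gives -5/(2√2) = -5*√(2)/4.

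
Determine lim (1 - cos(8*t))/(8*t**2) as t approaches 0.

Substitution gives 0/0.
Use (1 − cos u)/u² → 1/2 with u = 8t: the limit is 8²/(2·8) = 4.

4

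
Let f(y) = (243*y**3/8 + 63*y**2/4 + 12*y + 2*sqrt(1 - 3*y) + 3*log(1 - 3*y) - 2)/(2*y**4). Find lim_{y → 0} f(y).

Substitution gives 0/0; apply L'Hôpital's rule 4 times.
After differentiating numerator and denominator 4 times the quotient is (-1458/(3*y - 1)^4 - 1215*(3*y - 1)^4/(8*(1 - 3*y)^(15/2)))/(48); at y = 0 this is -4293/128.

-4293/128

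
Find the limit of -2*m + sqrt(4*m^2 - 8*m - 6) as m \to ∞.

-2

This has the form ∞ − ∞. Multiply and divide by the conjugate √(4*m^2 - 8*m - 6) + 2m.
That gives (-8m - 6) / (√(4*m^2 - 8*m - 6) + 2m).
Divide numerator and denominator by m: the limit is -8/(2·2) = -2.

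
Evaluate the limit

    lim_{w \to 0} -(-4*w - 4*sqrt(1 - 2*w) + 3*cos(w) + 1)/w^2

-1/2

Substitution gives 0/0 (the numerator vanishes to order 2).
Expand each term to order w^2: the coefficient of w^2 in 3·cos(w) is -3/2 and in -4·√(1 - 2w) is 2.
Lower-order terms cancel with the polynomial part, so the numerator is (1/2)·w^2 + o(w^2), and the limit is (1/2)/(-1) = -1/2.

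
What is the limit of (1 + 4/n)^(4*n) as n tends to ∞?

e^(16)

Write it as [(1 + 4/n)^n]^(4) · (1 + 4/n)^(0). The bracketed term tends to e^(4) and the second factor to 1, so the limit is e^(16).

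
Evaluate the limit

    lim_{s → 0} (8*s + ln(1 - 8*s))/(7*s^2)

-32/7

Direct substitution gives 0/0.
Apply L'Hôpital: lim (8 - 8/(1 - 8*s))/(14*s), still 0/0.
After 2 applications of L'Hôpital's rule the quotient is (-64/(1 - 8*s)^2)/(14); substituting s = 0 gives -32/7.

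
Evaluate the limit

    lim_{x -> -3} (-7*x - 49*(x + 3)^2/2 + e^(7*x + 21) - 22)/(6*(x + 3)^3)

343/36

Direct substitution gives 0/0.
Apply L'Hôpital: lim (-49*x + 7*e^(7*x + 21) - 154)/(18*(x + 3)^2), still 0/0.
Apply L'Hôpital: lim (49*e^(7*x + 21) - 49)/(36*x + 108), still 0/0.
After 3 applications of L'Hôpital's rule the quotient is (343*e^(7*x + 21))/(36); substituting x = -3 gives 343/36.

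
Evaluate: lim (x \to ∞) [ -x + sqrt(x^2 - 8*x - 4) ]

-4

This has the form ∞ − ∞. Multiply and divide by the conjugate √(x^2 - 8*x - 4) + x.
That gives (-8x - 4) / (√(x^2 - 8*x - 4) + x).
Divide numerator and denominator by x: the limit is -8/(2·1) = -4.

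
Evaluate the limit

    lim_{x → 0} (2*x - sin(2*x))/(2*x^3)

Direct substitution gives 0/0.
Apply L'Hôpital: lim (2 - 2*cos(2*x))/(6*x^2), still 0/0.
Apply L'Hôpital: lim (4*sin(2*x))/(12*x), still 0/0.
After 3 applications of L'Hôpital's rule the quotient is (8*cos(2*x))/(12); substituting x = 0 gives 2/3.

2/3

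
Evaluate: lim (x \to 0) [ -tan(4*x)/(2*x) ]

-2

Substitution gives 0/0.
Since tan(u)/u → 1 as u → 0, tan(4x)/(4x) → 1 and the limit is 4/(-2) = -2.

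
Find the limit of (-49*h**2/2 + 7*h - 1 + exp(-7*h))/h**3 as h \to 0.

-343/6

Direct substitution gives 0/0.
Apply L'Hôpital: lim (-49*h + 7 - 7*e^(-7*h))/(3*h^2), still 0/0.
Apply L'Hôpital: lim (-49 + 49*e^(-7*h))/(6*h), still 0/0.
After 3 applications of L'Hôpital's rule the quotient is (-343*e^(-7*h))/(6); substituting h = 0 gives -343/6.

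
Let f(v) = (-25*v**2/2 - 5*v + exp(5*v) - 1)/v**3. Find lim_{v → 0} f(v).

Direct substitution gives 0/0.
Apply L'Hôpital: lim (-25*v + 5*e^(5*v) - 5)/(3*v^2), still 0/0.
Apply L'Hôpital: lim (25*e^(5*v) - 25)/(6*v), still 0/0.
After 3 applications of L'Hôpital's rule the quotient is (125*e^(5*v))/(6); substituting v = 0 gives 125/6.

125/6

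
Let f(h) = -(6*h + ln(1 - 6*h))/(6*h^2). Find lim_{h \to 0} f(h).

Direct substitution gives 0/0.
Apply L'Hôpital: lim (6 - 6/(1 - 6*h))/(-12*h), still 0/0.
After 2 applications of L'Hôpital's rule the quotient is (-36/(1 - 6*h)^2)/(-12); substituting h = 0 gives 3.

3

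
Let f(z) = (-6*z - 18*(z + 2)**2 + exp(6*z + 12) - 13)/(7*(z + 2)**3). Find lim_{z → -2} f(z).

Direct substitution gives 0/0.
Apply L'Hôpital: lim (-36*z + 6*e^(6*z + 12) - 78)/(21*(z + 2)^2), still 0/0.
Apply L'Hôpital: lim (36*e^(6*z + 12) - 36)/(42*z + 84), still 0/0.
After 3 applications of L'Hôpital's rule the quotient is (216*e^(6*z + 12))/(42); substituting z = -2 gives 36/7.

36/7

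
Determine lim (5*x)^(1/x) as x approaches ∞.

Base → ∞ and exponent → 0: an ∞^0 form.
Take logs: (1/x)·ln(5·x^1) = (ln 5 + 1·ln x)/x → 0.
So the limit is e^0 = 1.

1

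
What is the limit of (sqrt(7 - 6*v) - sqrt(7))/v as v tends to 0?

A 0/0 form; rationalise with √(7 - 6v) + √7. This collapses the numerator to -6v, leaving -6/(√(7 - 6v) + √7) → -6/(2√7) = -3*√(7)/7.

-3*√(7)/7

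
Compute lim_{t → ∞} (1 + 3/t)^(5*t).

e^(15)

The base → 1 and the exponent → ∞: a 1^∞ form.
Take logarithms: (5t)·ln(1 + 3/t). Since ln(1+u) ~ u for small u, this behaves like (5t)·(3/t) → 15.
So the limit is e^(15).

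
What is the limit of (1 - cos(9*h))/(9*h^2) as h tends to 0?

Substitution gives 0/0.
Use (1 − cos u)/u² → 1/2 with u = 9h: the limit is 9²/(2·9) = 9/2.

9/2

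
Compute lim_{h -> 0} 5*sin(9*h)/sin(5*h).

9

Substitution gives 0/0.
Divide numerator and denominator by h: sin(9h)/h → 9 and sin(5h)/h → 5, so the limit is 5·9/5 = 9.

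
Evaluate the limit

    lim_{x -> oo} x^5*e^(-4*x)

0

Write as x^5/e^{4x}, an ∞/∞ form.
Exponential growth dominates any polynomial, so repeated L'Hôpital (or the standard result) gives 0.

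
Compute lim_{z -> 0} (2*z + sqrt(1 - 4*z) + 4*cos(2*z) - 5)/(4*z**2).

-5/2

Substitution gives 0/0 (the numerator vanishes to order 2).
Expand each term to order z^2: the coefficient of z^2 in 4·cos(2z) is -8 and in √(1 - 4z) is -2.
Lower-order terms cancel with the polynomial part, so the numerator is (-10)·z^2 + o(z^2), and the limit is (-10)/(4) = -5/2.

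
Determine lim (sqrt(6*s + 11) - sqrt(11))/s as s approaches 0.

3*√(11)/11

A 0/0 form; rationalise with √(11 + 6s) + √11. This collapses the numerator to 6s, leaving 6/(√(11 + 6s) + √11) → 6/(2√11) = 3*√(11)/11.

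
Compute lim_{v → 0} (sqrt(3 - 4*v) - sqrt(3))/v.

-2*√(3)/3

A 0/0 form; rationalise with √(3 - 4v) + √3. This collapses the numerator to -4v, leaving -4/(√(3 - 4v) + √3) → -4/(2√3) = -2*√(3)/3.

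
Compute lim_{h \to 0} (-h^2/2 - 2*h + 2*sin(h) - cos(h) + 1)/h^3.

-1/3

Substitution gives 0/0; apply L'Hôpital's rule 3 times.
After differentiating numerator and denominator 3 times the quotient is (-sin(h) - 2*cos(h))/(6); at h = 0 this is -1/3.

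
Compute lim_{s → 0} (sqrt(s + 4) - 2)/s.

Substitution gives 0/0. Multiply numerator and denominator by the conjugate √(4 + s) + √4.
The numerator becomes (4 + s) − 4 = s, so the expression simplifies to 1/(√(4 + s) + √4).
Letting s → 0 gives 1/(2√4) = 1/4.

1/4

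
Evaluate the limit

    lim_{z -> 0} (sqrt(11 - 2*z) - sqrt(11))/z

A 0/0 form; rationalise with √(11 - 2z) + √11. This collapses the numerator to -2z, leaving -2/(√(11 - 2z) + √11) → -2/(2√11) = -√(11)/11.

-√(11)/11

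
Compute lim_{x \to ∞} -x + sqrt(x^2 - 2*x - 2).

This has the form ∞ − ∞. Multiply and divide by the conjugate √(x^2 - 2*x - 2) + x.
That gives (-2x - 2) / (√(x^2 - 2*x - 2) + x).
Divide numerator and denominator by x: the limit is -2/(2·1) = -1.

-1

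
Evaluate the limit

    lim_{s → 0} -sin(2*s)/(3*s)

Substitution gives 0/0.
Write it as (2/(-3))·sin(2s)/(2s); since sin(u)/u → 1, the limit is -2/3.

-2/3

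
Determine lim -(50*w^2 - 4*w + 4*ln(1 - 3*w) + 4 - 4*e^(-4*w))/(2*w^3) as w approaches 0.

-10/3

Substitution gives 0/0; apply L'Hôpital's rule 3 times.
After differentiating numerator and denominator 3 times the quotient is (256*e^(-4*w) + 216/(3*w - 1)^3)/(-12); at w = 0 this is -10/3.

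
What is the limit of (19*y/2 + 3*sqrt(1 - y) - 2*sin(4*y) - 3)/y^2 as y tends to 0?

-3/8

Substitution gives 0/0 (the numerator vanishes to order 2).
Expand each term to order y^2: the coefficient of y^2 in -2·sin(4y) is 0 and in 3·√(1 - y) is -3/8.
Lower-order terms cancel with the polynomial part, so the numerator is (-3/8)·y^2 + o(y^2), and the limit is (-3/8)/(1) = -3/8.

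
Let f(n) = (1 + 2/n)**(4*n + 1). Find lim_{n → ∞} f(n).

e^(8)

The base → 1 and the exponent → ∞: a 1^∞ form.
Take logarithms: (4n + 1)·ln(1 + 2/n). Since ln(1+u) ~ u for small u, this behaves like (4n)·(2/n) → 8.
So the limit is e^(8).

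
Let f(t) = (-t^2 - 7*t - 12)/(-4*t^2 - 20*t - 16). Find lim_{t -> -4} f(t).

1/12

Direct substitution gives 0/0, so factor. Both numerator and denominator have (t + 4) as a factor.
After cancelling, the expression reduces to (-t - 3)/(-4*t - 4).
Substituting t = -4 gives 1/12.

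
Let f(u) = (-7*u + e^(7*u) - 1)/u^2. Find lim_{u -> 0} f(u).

Direct substitution gives 0/0.
Apply L'Hôpital: lim (7*e^(7*u) - 7)/(2*u), still 0/0.
After 2 applications of L'Hôpital's rule the quotient is (49*e^(7*u))/(2); substituting u = 0 gives 49/2.

49/2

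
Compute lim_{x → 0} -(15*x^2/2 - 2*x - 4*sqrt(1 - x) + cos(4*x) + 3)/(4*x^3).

Substitution gives 0/0; apply L'Hôpital's rule 3 times.
After differentiating numerator and denominator 3 times the quotient is (64*sin(4*x) + 3/(2*(1 - x)^(5/2)))/(-24); at x = 0 this is -1/16.

-1/16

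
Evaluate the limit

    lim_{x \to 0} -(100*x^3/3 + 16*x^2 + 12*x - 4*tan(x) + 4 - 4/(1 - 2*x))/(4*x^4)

16

Substitution gives 0/0; apply L'Hôpital's rule 4 times.
After differentiating numerator and denominator 4 times the quotient is (32*tan(x)/cos(x)^2 - 96*tan(x)/cos(x)^4 + 1536/(2*x - 1)^5)/(-96); at x = 0 this is 16.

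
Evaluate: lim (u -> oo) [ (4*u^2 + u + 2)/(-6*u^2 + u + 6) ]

-2/3

Numerator and denominator both have degree 2.
Dividing every term by u^2, all lower-order terms vanish and the limit is the ratio of leading coefficients, 4/(-6) = -2/3.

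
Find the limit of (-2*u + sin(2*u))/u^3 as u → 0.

Direct substitution gives 0/0.
Apply L'Hôpital: lim (2*cos(2*u) - 2)/(3*u^2), still 0/0.
Apply L'Hôpital: lim (-4*sin(2*u))/(6*u), still 0/0.
After 3 applications of L'Hôpital's rule the quotient is (-8*cos(2*u))/(6); substituting u = 0 gives -4/3.

-4/3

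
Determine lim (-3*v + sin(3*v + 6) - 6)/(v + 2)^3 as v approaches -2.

-9/2

Direct substitution gives 0/0.
Apply L'Hôpital: lim (3*cos(3*v + 6) - 3)/(3*(v + 2)^2), still 0/0.
Apply L'Hôpital: lim (-9*sin(3*v + 6))/(6*v + 12), still 0/0.
After 3 applications of L'Hôpital's rule the quotient is (-27*cos(3*v + 6))/(6); substituting v = -2 gives -9/2.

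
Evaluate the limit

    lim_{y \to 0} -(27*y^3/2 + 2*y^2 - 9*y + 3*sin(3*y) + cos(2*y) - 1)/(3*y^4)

Substitution gives 0/0 (the numerator vanishes to order 4).
Expand each term to order y^4: the coefficient of y^4 in 3·sin(3y) is 0 and in cos(2y) is 2/3.
Lower-order terms cancel with the polynomial part, so the numerator is (2/3)·y^4 + o(y^4), and the limit is (2/3)/(-3) = -2/9.

-2/9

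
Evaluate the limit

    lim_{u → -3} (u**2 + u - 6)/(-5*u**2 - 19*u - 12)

Direct substitution gives 0/0, so factor. Both numerator and denominator have (u + 3) as a factor.
After cancelling, the expression reduces to (u - 2)/(-5*u - 4).
Substituting u = -3 gives -5/11.

-5/11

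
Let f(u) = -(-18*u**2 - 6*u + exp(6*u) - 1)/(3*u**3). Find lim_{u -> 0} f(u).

-12

Direct substitution gives 0/0.
Apply L'Hôpital: lim (-36*u + 6*e^(6*u) - 6)/(-9*u^2), still 0/0.
Apply L'Hôpital: lim (36*e^(6*u) - 36)/(-18*u), still 0/0.
After 3 applications of L'Hôpital's rule the quotient is (216*e^(6*u))/(-18); substituting u = 0 gives -12.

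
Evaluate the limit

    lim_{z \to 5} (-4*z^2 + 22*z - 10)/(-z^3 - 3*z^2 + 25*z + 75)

9/40

Since z = 5 makes numerator and denominator zero, (z - 5) divides both.
Cancelling it gives (2 - 4*z)/(-z^2 - 8*z - 15); now plug in z = 5 to get 9/40.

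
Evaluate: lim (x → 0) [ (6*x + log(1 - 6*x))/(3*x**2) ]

-6

Direct substitution gives 0/0.
Apply L'Hôpital: lim (6 - 6/(1 - 6*x))/(6*x), still 0/0.
After 2 applications of L'Hôpital's rule the quotient is (-36/(1 - 6*x)^2)/(6); substituting x = 0 gives -6.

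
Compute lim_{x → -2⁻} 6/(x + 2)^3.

As x → -2⁻, (x + 2) → 0⁻, so (x + 2)^3 → 0⁻ and 6/(x + 2)^3 → -∞.

-∞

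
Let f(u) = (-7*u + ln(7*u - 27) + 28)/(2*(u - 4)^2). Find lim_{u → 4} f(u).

-49/4

Direct substitution gives 0/0.
Apply L'Hôpital: lim (-7 + 7/(7*u - 27))/(4*u - 16), still 0/0.
After 2 applications of L'Hôpital's rule the quotient is (-49/(7*u - 27)^2)/(4); substituting u = 4 gives -49/4.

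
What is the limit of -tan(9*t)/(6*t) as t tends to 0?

Substitution gives 0/0.
Since tan(u)/u → 1 as u → 0, tan(9t)/(9t) → 1 and the limit is 9/(-6) = -3/2.

-3/2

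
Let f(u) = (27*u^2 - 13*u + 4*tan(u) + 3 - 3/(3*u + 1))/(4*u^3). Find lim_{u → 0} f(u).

Substitution gives 0/0 (the numerator vanishes to order 3).
Expand each term to order u^3: the coefficient of u^3 in -3·1/(1 + 3u) is 81 and in 4·tan(u) is 4/3.
Lower-order terms cancel with the polynomial part, so the numerator is (247/3)·u^3 + o(u^3), and the limit is (247/3)/(4) = 247/12.

247/12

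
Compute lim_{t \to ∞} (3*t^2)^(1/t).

Base → ∞ and exponent → 0: an ∞^0 form.
Take logs: (1/t)·ln(3·t^2) = (ln 3 + 2·ln t)/t → 0.
So the limit is e^0 = 1.

1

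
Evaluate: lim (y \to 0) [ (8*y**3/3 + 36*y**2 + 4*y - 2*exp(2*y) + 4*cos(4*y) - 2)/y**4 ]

Substitution gives 0/0 (the numerator vanishes to order 4).
Expand each term to order y^4: the coefficient of y^4 in 4·cos(4y) is 128/3 and in -2·e^(2y) is -4/3.
Lower-order terms cancel with the polynomial part, so the numerator is (124/3)·y^4 + o(y^4), and the limit is (124/3)/(1) = 124/3.

124/3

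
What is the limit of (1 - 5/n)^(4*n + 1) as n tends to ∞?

e^(-20)

Let L be the limit and take ln: ln L = lim (4n + 1)·ln(1 - 5/n) = lim (4n + 1)·(-5/n + O(1/n²)) = -20.
Hence L = e^(-20).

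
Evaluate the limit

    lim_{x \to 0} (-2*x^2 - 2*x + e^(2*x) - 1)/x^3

Direct substitution gives 0/0.
Apply L'Hôpital: lim (-4*x + 2*e^(2*x) - 2)/(3*x^2), still 0/0.
Apply L'Hôpital: lim (4*e^(2*x) - 4)/(6*x), still 0/0.
After 3 applications of L'Hôpital's rule the quotient is (8*e^(2*x))/(6); substituting x = 0 gives 4/3.

4/3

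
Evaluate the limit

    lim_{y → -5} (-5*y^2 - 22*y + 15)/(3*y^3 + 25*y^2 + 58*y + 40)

28/33

Direct substitution gives 0/0, so factor. Both numerator and denominator have (y + 5) as a factor.
After cancelling, the expression reduces to (3 - 5*y)/(3*y^2 + 10*y + 8).
Substituting y = -5 gives 28/33.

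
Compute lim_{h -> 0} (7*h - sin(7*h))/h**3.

Direct substitution gives 0/0.
Apply L'Hôpital: lim (7 - 7*cos(7*h))/(3*h^2), still 0/0.
Apply L'Hôpital: lim (49*sin(7*h))/(6*h), still 0/0.
After 3 applications of L'Hôpital's rule the quotient is (343*cos(7*h))/(6); substituting h = 0 gives 343/6.

343/6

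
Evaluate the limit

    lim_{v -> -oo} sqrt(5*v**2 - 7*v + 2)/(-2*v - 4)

√(5)/2

For large |v|, √(5*v^2 - 7*v + 2) ≈ √5·|v| and the denominator ≈ -2v.
Since v → −∞, |v| = −v, giving −√5/(-2) = √(5)/2.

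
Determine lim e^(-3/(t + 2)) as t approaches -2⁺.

0

As t → -2⁺, -3/(t + 2) → −∞, so e^(-3/(t + 2)) → 0.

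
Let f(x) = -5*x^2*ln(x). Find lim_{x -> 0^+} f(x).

This is a 0·(−∞) form. Rewrite as -5·ln(x) / x^(−2) and apply L'Hôpital:
the derivative quotient is -5·(1/x) / (−2·x^(−3)) = (5/2)·x^2 → 0.

0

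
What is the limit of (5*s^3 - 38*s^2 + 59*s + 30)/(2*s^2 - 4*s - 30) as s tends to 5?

27/8

Direct substitution gives 0/0, so factor. Both numerator and denominator have (s - 5) as a factor.
After cancelling, the expression reduces to (5*s^2 - 13*s - 6)/(2*s + 6).
Substituting s = 5 gives 27/8.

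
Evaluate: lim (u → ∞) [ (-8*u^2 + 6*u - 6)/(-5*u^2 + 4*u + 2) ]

8/5

Numerator and denominator both have degree 2.
Dividing every term by u^2, all lower-order terms vanish and the limit is the ratio of leading coefficients, -8/(-5) = 8/5.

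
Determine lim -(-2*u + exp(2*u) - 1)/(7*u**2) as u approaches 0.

-2/7

Direct substitution gives 0/0.
Apply L'Hôpital: lim (2*e^(2*u) - 2)/(-14*u), still 0/0.
After 2 applications of L'Hôpital's rule the quotient is (4*e^(2*u))/(-14); substituting u = 0 gives -2/7.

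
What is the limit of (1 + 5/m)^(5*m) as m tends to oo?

The base → 1 and the exponent → ∞: a 1^∞ form.
Take logarithms: (5m)·ln(1 + 5/m). Since ln(1+u) ~ u for small u, this behaves like (5m)·(5/m) → 25.
So the limit is e^(25).

e^(25)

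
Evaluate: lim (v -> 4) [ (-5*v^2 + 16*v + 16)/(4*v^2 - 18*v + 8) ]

-12/7

Direct substitution gives 0/0, so factor. Both numerator and denominator have (v - 4) as a factor.
After cancelling, the expression reduces to (-5*v - 4)/(4*v - 2).
Substituting v = 4 gives -12/7.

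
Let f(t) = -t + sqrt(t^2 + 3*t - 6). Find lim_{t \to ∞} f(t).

An ∞ − ∞ form. Rationalising with the conjugate, the difference becomes (3t - 6) / (√(t^2 + 3*t - 6) + t).
For large t the denominator behaves like 2·t, so the quotient tends to 3/2 = 3/2.

3/2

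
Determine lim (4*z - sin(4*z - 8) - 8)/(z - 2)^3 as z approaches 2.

Direct substitution gives 0/0.
Apply L'Hôpital: lim (4 - 4*cos(4*z - 8))/(3*(z - 2)^2), still 0/0.
Apply L'Hôpital: lim (16*sin(4*z - 8))/(6*z - 12), still 0/0.
After 3 applications of L'Hôpital's rule the quotient is (64*cos(4*z - 8))/(6); substituting z = 2 gives 32/3.

32/3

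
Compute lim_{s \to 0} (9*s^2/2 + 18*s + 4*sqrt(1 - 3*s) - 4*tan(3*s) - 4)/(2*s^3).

Substitution gives 0/0 (the numerator vanishes to order 3).
Expand each term to order s^3: the coefficient of s^3 in -4·tan(3s) is -36 and in 4·√(1 - 3s) is -27/4.
Lower-order terms cancel with the polynomial part, so the numerator is (-171/4)·s^3 + o(s^3), and the limit is (-171/4)/(2) = -171/8.

-171/8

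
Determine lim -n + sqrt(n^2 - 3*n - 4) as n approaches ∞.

This has the form ∞ − ∞. Multiply and divide by the conjugate √(n^2 - 3*n - 4) + n.
That gives (-3n - 4) / (√(n^2 - 3*n - 4) + n).
Divide numerator and denominator by n: the limit is -3/(2·1) = -3/2.

-3/2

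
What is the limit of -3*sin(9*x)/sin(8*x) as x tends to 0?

-27/8

Substitution gives 0/0.
Divide numerator and denominator by x: sin(9x)/x → 9 and sin(8x)/x → 8, so the limit is -3·9/8 = -27/8.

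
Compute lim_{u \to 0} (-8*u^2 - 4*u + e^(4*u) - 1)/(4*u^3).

8/3

Direct substitution gives 0/0.
Apply L'Hôpital: lim (-16*u + 4*e^(4*u) - 4)/(12*u^2), still 0/0.
Apply L'Hôpital: lim (16*e^(4*u) - 16)/(24*u), still 0/0.
After 3 applications of L'Hôpital's rule the quotient is (64*e^(4*u))/(24); substituting u = 0 gives 8/3.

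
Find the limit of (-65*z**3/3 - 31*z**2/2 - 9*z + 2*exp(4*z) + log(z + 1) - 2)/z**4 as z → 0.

253/12

Substitution gives 0/0; apply L'Hôpital's rule 4 times.
After differentiating numerator and denominator 4 times the quotient is (512*e^(4*z) - 6/(z + 1)^4)/(24); at z = 0 this is 253/12.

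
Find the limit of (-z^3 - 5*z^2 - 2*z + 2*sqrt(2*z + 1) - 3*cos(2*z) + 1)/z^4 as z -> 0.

-13/4

Substitution gives 0/0; apply L'Hôpital's rule 4 times.
After differentiating numerator and denominator 4 times the quotient is (-48*cos(2*z) - 30/(2*z + 1)^(7/2))/(24); at z = 0 this is -13/4.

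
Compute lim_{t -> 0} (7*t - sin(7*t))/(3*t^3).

343/18

Direct substitution gives 0/0.
Apply L'Hôpital: lim (7 - 7*cos(7*t))/(9*t^2), still 0/0.
Apply L'Hôpital: lim (49*sin(7*t))/(18*t), still 0/0.
After 3 applications of L'Hôpital's rule the quotient is (343*cos(7*t))/(18); substituting t = 0 gives 343/18.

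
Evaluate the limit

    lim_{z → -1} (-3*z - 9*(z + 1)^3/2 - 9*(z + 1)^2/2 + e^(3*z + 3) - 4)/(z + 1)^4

Direct substitution gives 0/0.
Apply L'Hôpital: lim (-9*z - 27*(z + 1)^2/2 + 3*e^(3*z + 3) - 12)/(4*(z + 1)^3), still 0/0.
Apply L'Hôpital: lim (-27*z + 9*e^(3*z + 3) - 36)/(12*(z + 1)^2), still 0/0.
Apply L'Hôpital: lim (27*e^(3*z + 3) - 27)/(24*z + 24), still 0/0.
After 4 applications of L'Hôpital's rule the quotient is (81*e^(3*z + 3))/(24); substituting z = -1 gives 27/8.

27/8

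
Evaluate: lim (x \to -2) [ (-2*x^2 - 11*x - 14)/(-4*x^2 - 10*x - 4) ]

-1/2

At x = -2 both the top and bottom vanish — a removable singularity. Factoring out (x + 2) from each leaves (-2*x - 7)/(-4*x - 2), which at x = -2 equals -1/2.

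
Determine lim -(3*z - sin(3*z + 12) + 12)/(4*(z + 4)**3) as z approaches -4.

-9/8

Direct substitution gives 0/0.
Apply L'Hôpital: lim (3 - 3*cos(3*z + 12))/(-12*(z + 4)^2), still 0/0.
Apply L'Hôpital: lim (9*sin(3*z + 12))/(-24*z - 96), still 0/0.
After 3 applications of L'Hôpital's rule the quotient is (27*cos(3*z + 12))/(-24); substituting z = -4 gives -9/8.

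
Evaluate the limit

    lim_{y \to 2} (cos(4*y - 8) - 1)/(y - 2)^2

Direct substitution gives 0/0.
Apply L'Hôpital: lim (-4*sin(4*y - 8))/(2*y - 4), still 0/0.
After 2 applications of L'Hôpital's rule the quotient is (-16*cos(4*y - 8))/(2); substituting y = 2 gives -8.

-8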